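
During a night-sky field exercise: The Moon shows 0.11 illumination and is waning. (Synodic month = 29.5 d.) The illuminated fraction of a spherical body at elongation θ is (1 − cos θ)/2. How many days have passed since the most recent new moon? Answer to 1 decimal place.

26.3 days

cos θ = 1 − 2f = 0.780, giving a principal value of 38.7°.
Waning ⇒ past full, so θ = 360° − 38.7° = 321.3°.
That fraction of the synodic month is 321.3/360 × 29.5 d ≈ 26.33 d.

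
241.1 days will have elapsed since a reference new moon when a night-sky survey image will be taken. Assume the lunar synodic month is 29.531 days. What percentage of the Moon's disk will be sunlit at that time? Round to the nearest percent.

241.1 d spans 8 complete synodic months (8 × 29.531 = 236.25 d) plus 4.85 d.
Elongation θ = 360° × 4.85/29.531 ≈ 59.1°.
Illuminated fraction = (1 − cos 59.1°)/2 = (1 − 0.513)/2 ≈ 0.244, so 24%.

24%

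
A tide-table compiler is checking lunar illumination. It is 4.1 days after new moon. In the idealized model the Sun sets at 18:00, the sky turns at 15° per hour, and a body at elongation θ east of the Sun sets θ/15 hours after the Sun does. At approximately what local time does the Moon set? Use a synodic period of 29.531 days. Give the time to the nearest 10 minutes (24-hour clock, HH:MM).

Phase angle: θ = 360°·(4.1 d)/(29.531 d) = 50.0°.
Delay after the Sun = 50.0° / (15°/h) ≈ 3.33 h.
18:00 + 3.332 h ≈ 21:20 → 21:20 to the nearest ten minutes.

21:20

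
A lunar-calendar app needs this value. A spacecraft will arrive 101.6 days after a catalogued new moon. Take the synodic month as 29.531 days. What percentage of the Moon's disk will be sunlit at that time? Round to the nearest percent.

101.6 d spans 3 complete synodic months (3 × 29.531 = 88.59 d) plus 13.01 d.
Phase angle: θ = 360°·(13.01 d)/(29.531 d) = 158.6°.
Illuminated fraction = (1 − cos 158.6°)/2 = (1 − (-0.931))/2 ≈ 0.965, so 97%.

97%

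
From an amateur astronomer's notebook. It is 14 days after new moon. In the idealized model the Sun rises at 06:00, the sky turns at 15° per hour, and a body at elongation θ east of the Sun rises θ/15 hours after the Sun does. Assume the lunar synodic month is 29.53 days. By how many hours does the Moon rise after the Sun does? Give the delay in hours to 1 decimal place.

Elongation θ = 360° × 14/29.53 ≈ 170.7°.
The Moon trails the Sun by θ/15 = 170.7/15 ≈ 11.38 hours.
So the Moon rises 11.38 h after the Sun.

11.4 h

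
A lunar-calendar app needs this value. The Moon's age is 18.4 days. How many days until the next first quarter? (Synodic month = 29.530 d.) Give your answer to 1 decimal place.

First quarter occurs at elongation 90°, i.e. at age 29.530 × 90/360 = 7.383 d.
Already past this cycle's first quarter; the next is at 7.383 + 29.530 = 36.913 d, so 36.913 − 18.4 = 18.513 days.

18.5 days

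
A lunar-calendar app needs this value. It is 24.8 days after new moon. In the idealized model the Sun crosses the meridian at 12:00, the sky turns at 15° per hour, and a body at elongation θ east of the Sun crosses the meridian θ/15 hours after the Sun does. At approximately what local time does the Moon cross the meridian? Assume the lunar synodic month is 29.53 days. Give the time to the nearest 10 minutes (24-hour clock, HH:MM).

08:10

Elongation θ = 360° × 24.8/29.53 ≈ 302.3°.
At 15° of sky rotation per hour, 302.3° corresponds to a 20.16 h lag.
12:00 + 20.156 h ≈ 08:09 → 08:10 to the nearest ten minutes.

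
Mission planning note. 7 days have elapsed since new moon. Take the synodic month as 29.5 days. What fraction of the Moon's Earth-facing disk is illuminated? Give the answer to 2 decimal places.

0.46

Elongation θ = 360° × 7/29.5 ≈ 85.4°.
Illuminated fraction = (1 − cos 85.4°)/2 = (1 − 0.080)/2 ≈ 0.460.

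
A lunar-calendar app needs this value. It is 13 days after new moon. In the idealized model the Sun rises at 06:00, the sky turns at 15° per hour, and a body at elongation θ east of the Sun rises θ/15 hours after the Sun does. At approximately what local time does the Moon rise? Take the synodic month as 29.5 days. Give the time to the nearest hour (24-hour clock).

The Moon has covered 13/29.5 of its cycle, so θ ≈ 360° × 13/29.5 = 158.6°.
At 15° of sky rotation per hour, 158.6° corresponds to a 10.58 h lag.
06:00 + 10.58 h ≈ 16:35 → 17:00 to the nearest hour.

17:00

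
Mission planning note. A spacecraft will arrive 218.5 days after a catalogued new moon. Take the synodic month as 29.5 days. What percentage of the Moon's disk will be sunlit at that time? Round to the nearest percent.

218.5 d spans 7 complete synodic months (7 × 29.5 = 206.50 d) plus 12.00 d.
Elongation θ = 360° × 12.00/29.5 ≈ 146.4°.
cos 146.4° = (-0.833), so f = (1 − (-0.833))/2 = 0.917, so 92%.

92%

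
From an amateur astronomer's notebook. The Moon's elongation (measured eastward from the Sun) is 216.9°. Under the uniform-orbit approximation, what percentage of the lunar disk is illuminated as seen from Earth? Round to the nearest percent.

90%

f = (1 − cos 216.9°)/2 = (1 − (-0.800))/2 ≈ 0.900, i.e. 90%.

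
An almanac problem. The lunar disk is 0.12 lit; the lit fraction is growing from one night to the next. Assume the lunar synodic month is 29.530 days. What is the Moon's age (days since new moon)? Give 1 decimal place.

3.3 days

From f = (1 − cos θ)/2: cos θ = 1 − 2×0.12 = 0.760; arccos → 40.5°.
Waxing ⇒ before full, so θ = 40.5°.
At 360°/29.530 d per day, 40.5° corresponds to 3.33 days.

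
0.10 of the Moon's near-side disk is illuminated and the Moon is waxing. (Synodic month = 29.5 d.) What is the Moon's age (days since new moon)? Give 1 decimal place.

From f = (1 − cos θ)/2: cos θ = 1 − 2×0.10 = 0.800; arccos → 36.9°.
The Moon is waxing (0°–180°), so θ = 36.9° directly.
Age = 29.5 × 36.9°/360° ≈ 3.02 days.

3.0 days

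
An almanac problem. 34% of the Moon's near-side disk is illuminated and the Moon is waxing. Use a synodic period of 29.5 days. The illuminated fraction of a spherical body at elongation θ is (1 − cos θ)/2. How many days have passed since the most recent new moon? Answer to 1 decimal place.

Invert f = (1 − cos θ)/2 to get cos θ = 1 − 2(0.34) = 0.320, hence θ₀ = arccos 0.320 = 71.3°.
Waxing ⇒ before full, so θ = 71.3°.
At 360°/29.5 d per day, 71.3° corresponds to 5.85 days.

5.8 days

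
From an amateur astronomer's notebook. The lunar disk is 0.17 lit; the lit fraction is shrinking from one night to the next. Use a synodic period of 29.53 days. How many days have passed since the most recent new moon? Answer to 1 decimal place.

cos θ = 1 − 2f = 0.660, giving a principal value of 48.7°.
Waning ⇒ past full, so θ = 360° − 48.7° = 311.3°.
Age = 29.53 × 311.3°/360° ≈ 25.54 days.

25.5 days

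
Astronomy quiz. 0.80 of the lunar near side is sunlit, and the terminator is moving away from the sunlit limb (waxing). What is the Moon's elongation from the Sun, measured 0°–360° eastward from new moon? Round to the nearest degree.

From f = (1 − cos θ)/2: cos θ = 1 − 2×0.80 = -0.600; arccos → 126.9°.
Waxing ⇒ before full, so θ = 126.9°.

127°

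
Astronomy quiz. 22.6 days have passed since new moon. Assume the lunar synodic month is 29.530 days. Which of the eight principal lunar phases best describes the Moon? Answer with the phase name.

last quarter

At 22.6/29.530 of the cycle, θ ≈ 276° — the last quarter range.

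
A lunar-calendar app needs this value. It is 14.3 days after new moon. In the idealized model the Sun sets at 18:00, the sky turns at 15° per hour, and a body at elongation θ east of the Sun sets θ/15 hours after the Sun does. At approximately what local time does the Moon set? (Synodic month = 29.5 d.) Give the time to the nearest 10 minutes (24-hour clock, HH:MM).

05:40

The Moon has covered 14.3/29.5 of its cycle, so θ ≈ 360° × 14.3/29.5 = 174.5°.
Delay after the Sun = 174.5° / (15°/h) ≈ 11.63 h.
18:00 + 11.634 h ≈ 05:38 → 05:40 to the nearest ten minutes.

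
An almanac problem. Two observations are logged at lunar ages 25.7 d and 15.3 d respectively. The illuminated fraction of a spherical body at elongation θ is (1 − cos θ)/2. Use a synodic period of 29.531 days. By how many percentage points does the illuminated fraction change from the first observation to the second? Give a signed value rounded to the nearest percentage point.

+84 percentage points

First observation: θ = 360°·25.7/29.531 = 313.3°, so f = 0.157.
Second observation: θ = 186.5°, f = 0.997.
Δf = 0.997 − 0.157 = +0.840, i.e. +84 pp.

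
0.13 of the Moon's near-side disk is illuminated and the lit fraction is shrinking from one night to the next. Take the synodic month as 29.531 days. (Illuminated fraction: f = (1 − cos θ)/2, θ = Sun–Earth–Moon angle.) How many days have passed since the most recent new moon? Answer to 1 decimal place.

From f = (1 − cos θ)/2: cos θ = 1 − 2×0.13 = 0.740; arccos → 42.3°.
Waning ⇒ past full, so θ = 360° − 42.3° = 317.7°.
That fraction of the synodic month is 317.7/360 × 29.531 d ≈ 26.06 d.

26.1 days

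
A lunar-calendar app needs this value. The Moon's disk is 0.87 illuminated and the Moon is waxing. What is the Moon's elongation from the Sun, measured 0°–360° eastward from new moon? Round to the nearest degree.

Invert f = (1 − cos θ)/2 to get cos θ = 1 − 2(0.87) = -0.740, hence θ₀ = arccos -0.740 = 137.7°.
Before full moon the principal value applies: θ = 137.7°.

138°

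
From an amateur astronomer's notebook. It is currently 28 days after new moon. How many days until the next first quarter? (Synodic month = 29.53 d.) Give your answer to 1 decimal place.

First quarter is 0.25 of the way through the cycle: age 0.25 × 29.53 = 7.383 d.
This lunation's first quarter (7.383 d) has passed, so add one period: 36.913 − 28 = 8.913 days.

8.9 days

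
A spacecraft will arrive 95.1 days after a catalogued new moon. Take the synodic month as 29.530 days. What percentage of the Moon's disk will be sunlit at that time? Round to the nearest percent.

41%

Reduce mod P: 95.1 − 3×29.530 = 6.51 d into the current lunation.
Elongation θ = 360° × 6.51/29.530 ≈ 79.4°.
With cos θ = 0.185, the lit fraction is (1 − 0.185)/2 ≈ 0.408, so 41%.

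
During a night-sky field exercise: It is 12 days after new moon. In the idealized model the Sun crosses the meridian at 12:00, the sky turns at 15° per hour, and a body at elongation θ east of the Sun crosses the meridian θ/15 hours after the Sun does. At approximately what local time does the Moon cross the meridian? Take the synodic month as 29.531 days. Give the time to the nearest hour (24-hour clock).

22:00

The Moon has covered 12/29.531 of its cycle, so θ ≈ 360° × 12/29.531 = 146.3°.
The Moon trails the Sun by θ/15 = 146.3/15 ≈ 9.75 hours.
12:00 + 9.75 h ≈ 21:45 → 22:00 to the nearest hour.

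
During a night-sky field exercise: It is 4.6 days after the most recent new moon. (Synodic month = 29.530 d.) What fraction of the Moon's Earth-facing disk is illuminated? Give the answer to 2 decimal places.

0.22

Phase angle: θ = 360°·(4.6 d)/(29.530 d) = 56.1°.
With cos θ = 0.558, the lit fraction is (1 − 0.558)/2 ≈ 0.221.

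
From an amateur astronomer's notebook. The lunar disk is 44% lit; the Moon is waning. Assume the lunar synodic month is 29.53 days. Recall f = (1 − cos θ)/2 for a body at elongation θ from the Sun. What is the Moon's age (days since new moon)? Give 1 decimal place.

22.7 days

From f = (1 − cos θ)/2: cos θ = 1 − 2×0.44 = 0.120; arccos → 83.1°.
Since the Moon is past full (waning), take the reflex angle: θ = 360° − 83.1° = 276.9°.
Age = 29.53 × 276.9°/360° ≈ 22.71 days.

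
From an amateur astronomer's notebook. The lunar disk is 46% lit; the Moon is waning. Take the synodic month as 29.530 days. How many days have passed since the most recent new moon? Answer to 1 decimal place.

From f = (1 − cos θ)/2: cos θ = 1 − 2×0.46 = 0.080; arccos → 85.4°.
Since the Moon is past full (waning), take the reflex angle: θ = 360° − 85.4° = 274.6°.
At 360°/29.530 d per day, 274.6° corresponds to 22.52 days.

22.5 days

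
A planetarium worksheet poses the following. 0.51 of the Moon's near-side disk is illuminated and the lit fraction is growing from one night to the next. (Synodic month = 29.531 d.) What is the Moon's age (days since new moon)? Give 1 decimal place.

7.5 days

cos θ = 1 − 2f = -0.020, giving a principal value of 91.1°.
Waxing ⇒ before full, so θ = 91.1°.
That fraction of the synodic month is 91.1/360 × 29.531 d ≈ 7.48 d.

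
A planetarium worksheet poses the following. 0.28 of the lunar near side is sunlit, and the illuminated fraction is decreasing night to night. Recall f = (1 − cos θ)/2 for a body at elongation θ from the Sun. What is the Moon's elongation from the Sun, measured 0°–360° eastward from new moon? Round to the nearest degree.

296°

Invert f = (1 − cos θ)/2 to get cos θ = 1 − 2(0.28) = 0.440, hence θ₀ = arccos 0.440 = 63.9°.
A waning Moon lies in 180°–360°, so θ = 360° − 63.9° = 296.1°.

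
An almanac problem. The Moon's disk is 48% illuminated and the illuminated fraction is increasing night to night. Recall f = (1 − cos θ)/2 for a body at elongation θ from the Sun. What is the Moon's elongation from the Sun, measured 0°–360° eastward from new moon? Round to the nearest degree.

88°

cos θ = 1 − 2f = 0.040, giving a principal value of 87.7°.
Waxing ⇒ before full, so θ = 87.7°.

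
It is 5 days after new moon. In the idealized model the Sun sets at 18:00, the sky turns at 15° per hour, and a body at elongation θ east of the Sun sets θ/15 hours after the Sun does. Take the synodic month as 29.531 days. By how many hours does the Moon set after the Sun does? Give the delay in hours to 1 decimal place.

The Moon has covered 5/29.531 of its cycle, so θ ≈ 360° × 5/29.531 = 61.0°.
The Moon trails the Sun by θ/15 = 61.0/15 ≈ 4.06 hours.
So the Moon sets 4.06 h after the Sun.

4.1 h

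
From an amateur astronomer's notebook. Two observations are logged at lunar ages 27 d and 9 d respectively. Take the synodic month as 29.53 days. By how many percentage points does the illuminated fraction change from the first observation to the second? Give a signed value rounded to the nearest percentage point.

+60 pp

First observation: θ = 360°·27/29.53 = 329.2°, so f = 0.071.
Second observation: θ = 109.7°, f = 0.669.
Δf = 0.669 − 0.071 = +0.598, i.e. +60 pp.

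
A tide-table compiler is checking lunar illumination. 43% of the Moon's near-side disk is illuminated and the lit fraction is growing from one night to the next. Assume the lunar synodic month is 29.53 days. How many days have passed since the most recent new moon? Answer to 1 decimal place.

6.7 days

From f = (1 − cos θ)/2: cos θ = 1 − 2×0.43 = 0.140; arccos → 82.0°.
Waxing ⇒ before full, so θ = 82.0°.
At 360°/29.53 d per day, 82.0° corresponds to 6.72 days.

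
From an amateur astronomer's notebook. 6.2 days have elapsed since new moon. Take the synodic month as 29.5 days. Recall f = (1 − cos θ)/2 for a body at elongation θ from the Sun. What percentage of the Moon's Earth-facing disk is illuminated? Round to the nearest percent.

The Moon has covered 6.2/29.5 of its cycle, so θ ≈ 360° × 6.2/29.5 = 75.7°.
cos 75.7° = 0.248, so f = (1 − 0.248)/2 = 0.376, so 38%.

38%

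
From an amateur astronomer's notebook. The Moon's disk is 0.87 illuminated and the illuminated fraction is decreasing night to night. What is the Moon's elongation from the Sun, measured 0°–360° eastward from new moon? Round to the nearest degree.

222°

Invert f = (1 − cos θ)/2 to get cos θ = 1 − 2(0.87) = -0.740, hence θ₀ = arccos -0.740 = 137.7°.
A waning Moon lies in 180°–360°, so θ = 360° − 137.7° = 222.3°.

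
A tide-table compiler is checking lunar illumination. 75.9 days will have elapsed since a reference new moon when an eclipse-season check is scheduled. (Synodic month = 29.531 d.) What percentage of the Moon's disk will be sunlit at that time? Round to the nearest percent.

Reduce mod P: 75.9 − 2×29.531 = 16.84 d into the current lunation.
The Moon has covered 16.84/29.531 of its cycle, so θ ≈ 360° × 16.84/29.531 = 205.3°.
cos 205.3° = (-0.904), so f = (1 − (-0.904))/2 = 0.952, so 95%.

95%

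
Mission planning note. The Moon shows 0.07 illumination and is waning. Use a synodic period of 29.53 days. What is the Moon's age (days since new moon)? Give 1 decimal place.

cos θ = 1 − 2f = 0.860, giving a principal value of 30.7°.
Waning ⇒ past full, so θ = 360° − 30.7° = 329.3°.
That fraction of the synodic month is 329.3/360 × 29.53 d ≈ 27.01 d.

27.0 days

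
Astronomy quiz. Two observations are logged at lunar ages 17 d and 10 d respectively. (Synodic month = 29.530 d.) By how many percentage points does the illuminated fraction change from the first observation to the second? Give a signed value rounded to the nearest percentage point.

-18 percentage points

θ₁ = 360° × 17/29.530 = 207.2°, f₁ = (1 − cos θ₁)/2 = 0.945.
θ₂ = 360° × 10/29.530 = 121.9°, f₂ = (1 − cos θ₂)/2 = 0.764.
Change = f₂ − f₁ = -0.180 → -18 percentage points.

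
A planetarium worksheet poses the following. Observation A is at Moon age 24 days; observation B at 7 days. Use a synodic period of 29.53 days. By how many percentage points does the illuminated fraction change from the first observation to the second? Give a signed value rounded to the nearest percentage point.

+15 percentage points

θ₁ = 360° × 24/29.53 = 292.6°, f₁ = (1 − cos θ₁)/2 = 0.308.
θ₂ = 360° × 7/29.53 = 85.3°, f₂ = (1 − cos θ₂)/2 = 0.459.
Change = f₂ − f₁ = +0.151 → +15 percentage points.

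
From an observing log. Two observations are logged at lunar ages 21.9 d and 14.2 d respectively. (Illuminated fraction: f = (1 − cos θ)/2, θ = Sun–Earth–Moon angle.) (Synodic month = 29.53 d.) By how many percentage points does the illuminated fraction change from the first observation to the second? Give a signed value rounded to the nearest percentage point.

+47 percentage points

First observation: θ = 360°·21.9/29.53 = 267.0°, so f = 0.526.
Second observation: θ = 173.1°, f = 0.996.
Δf = 0.996 − 0.526 = +0.470, i.e. +47 pp.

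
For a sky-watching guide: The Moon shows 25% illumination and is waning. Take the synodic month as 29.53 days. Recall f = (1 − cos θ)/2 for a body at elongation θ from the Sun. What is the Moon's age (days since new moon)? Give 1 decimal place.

cos θ = 1 − 2f = 0.500, giving a principal value of 60.0°.
A waning Moon lies in 180°–360°, so θ = 360° − 60.0° = 300.0°.
Age = 29.53 × 300.0°/360° ≈ 24.61 days.

24.6 days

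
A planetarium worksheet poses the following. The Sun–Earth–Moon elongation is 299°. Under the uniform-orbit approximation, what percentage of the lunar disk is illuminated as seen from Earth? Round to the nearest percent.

26%

f = (1 − cos 299°)/2 = (1 − 0.485)/2 ≈ 0.258, i.e. 26%.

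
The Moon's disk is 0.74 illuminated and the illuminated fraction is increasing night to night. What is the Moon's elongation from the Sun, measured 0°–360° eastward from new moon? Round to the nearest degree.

119°

Invert f = (1 − cos θ)/2 to get cos θ = 1 − 2(0.74) = -0.480, hence θ₀ = arccos -0.480 = 118.7°.
Waxing ⇒ before full, so θ = 118.7°.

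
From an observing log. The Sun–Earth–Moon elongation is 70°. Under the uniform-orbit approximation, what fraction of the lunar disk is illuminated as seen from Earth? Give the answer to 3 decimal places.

cos 70° = 0.342, so f = (1 − 0.342)/2 = 0.329.

0.329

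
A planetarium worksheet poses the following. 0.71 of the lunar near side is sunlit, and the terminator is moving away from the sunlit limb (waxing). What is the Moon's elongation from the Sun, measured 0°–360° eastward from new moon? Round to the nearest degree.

115°

From f = (1 − cos θ)/2: cos θ = 1 − 2×0.71 = -0.420; arccos → 114.8°.
Waxing ⇒ before full, so θ = 114.8°.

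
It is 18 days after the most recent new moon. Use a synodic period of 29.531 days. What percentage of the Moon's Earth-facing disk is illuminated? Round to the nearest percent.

Phase angle: θ = 360°·(18 d)/(29.531 d) = 219.4°.
cos 219.4° = (-0.772), so f = (1 − (-0.772))/2 = 0.886, so 89%.

89%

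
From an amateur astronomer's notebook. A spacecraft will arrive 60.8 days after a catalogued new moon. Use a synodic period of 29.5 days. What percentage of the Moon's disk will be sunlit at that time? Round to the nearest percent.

60.8 d spans 2 complete synodic months (2 × 29.5 = 59.00 d) plus 1.80 d.
Elongation θ = 360° × 1.80/29.5 ≈ 22.0°.
With cos θ = 0.927, the lit fraction is (1 − 0.927)/2 ≈ 0.036, so 4%.

4%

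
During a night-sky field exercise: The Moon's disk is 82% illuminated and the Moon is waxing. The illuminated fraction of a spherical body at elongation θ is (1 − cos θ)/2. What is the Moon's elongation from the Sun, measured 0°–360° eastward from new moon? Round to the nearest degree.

130°

cos θ = 1 − 2f = -0.640, giving a principal value of 129.8°.
The Moon is waxing (0°–180°), so θ = 129.8° directly.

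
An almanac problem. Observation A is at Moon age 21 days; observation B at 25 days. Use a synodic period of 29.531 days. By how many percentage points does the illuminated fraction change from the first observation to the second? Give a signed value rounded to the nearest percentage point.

First observation: θ = 360°·21/29.531 = 256.0°, so f = 0.621.
Second observation: θ = 304.8°, f = 0.215.
Δf = 0.215 − 0.621 = -0.406, i.e. -41 pp.

-41 pp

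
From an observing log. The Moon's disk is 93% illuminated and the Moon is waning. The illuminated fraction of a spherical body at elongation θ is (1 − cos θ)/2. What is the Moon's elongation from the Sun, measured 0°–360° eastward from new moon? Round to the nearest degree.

211°

cos θ = 1 − 2f = -0.860, giving a principal value of 149.3°.
A waning Moon lies in 180°–360°, so θ = 360° − 149.3° = 210.7°.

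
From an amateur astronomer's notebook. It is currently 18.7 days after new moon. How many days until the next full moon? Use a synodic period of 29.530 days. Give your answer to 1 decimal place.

Full moon is 0.5 of the way through the cycle: age 0.5 × 29.530 = 14.765 d.
Already past this cycle's full moon; the next is at 14.765 + 29.530 = 44.295 d, so 44.295 − 18.7 = 25.595 days.

25.6 days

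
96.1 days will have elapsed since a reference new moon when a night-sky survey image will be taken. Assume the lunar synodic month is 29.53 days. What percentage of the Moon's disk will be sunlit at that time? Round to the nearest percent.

51%

Reduce mod P: 96.1 − 3×29.53 = 7.51 d into the current lunation.
Phase angle: θ = 360°·(7.51 d)/(29.53 d) = 91.6°.
With cos θ = (-0.027), the lit fraction is (1 − (-0.027))/2 ≈ 0.514, so 51%.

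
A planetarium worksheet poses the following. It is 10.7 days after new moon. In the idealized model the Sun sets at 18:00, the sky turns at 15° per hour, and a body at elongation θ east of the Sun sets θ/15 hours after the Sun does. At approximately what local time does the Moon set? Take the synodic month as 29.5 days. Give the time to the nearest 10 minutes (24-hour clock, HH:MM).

Elongation θ = 360° × 10.7/29.5 ≈ 130.6°.
At 15° of sky rotation per hour, 130.6° corresponds to a 8.71 h lag.
18:00 + 8.705 h ≈ 02:42 → 02:40 to the nearest ten minutes.

02:40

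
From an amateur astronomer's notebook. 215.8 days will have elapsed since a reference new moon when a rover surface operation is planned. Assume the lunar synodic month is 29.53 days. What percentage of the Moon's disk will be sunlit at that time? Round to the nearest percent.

68%

215.8/29.53 = 7.308 lunations, so 7 complete cycles and 9.09 d into the next.
Phase angle: θ = 360°·(9.09 d)/(29.53 d) = 110.8°.
Illuminated fraction = (1 − cos 110.8°)/2 = (1 − (-0.355))/2 ≈ 0.678, so 68%.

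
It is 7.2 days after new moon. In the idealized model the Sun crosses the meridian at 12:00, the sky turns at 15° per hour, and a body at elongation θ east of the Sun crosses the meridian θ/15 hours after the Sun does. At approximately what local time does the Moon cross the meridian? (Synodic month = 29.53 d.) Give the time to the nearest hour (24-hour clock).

18:00

Phase angle: θ = 360°·(7.2 d)/(29.53 d) = 87.8°.
At 15° of sky rotation per hour, 87.8° corresponds to a 5.85 h lag.
12:00 + 5.85 h ≈ 17:51 → 18:00 to the nearest hour.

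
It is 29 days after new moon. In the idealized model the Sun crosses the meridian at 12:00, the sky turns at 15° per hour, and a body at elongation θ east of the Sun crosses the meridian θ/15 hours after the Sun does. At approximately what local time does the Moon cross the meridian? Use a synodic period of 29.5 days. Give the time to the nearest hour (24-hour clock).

12:00

Elongation θ = 360° × 29/29.5 ≈ 353.9°.
At 15° of sky rotation per hour, 353.9° corresponds to a 23.59 h lag.
12:00 + 23.59 h ≈ 11:36 → 12:00 to the nearest hour.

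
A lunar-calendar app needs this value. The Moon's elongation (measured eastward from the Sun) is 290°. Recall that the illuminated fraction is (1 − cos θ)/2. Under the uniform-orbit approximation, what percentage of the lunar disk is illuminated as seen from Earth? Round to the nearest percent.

33%

Half-versine of 290°: (1 − 0.342)/2 = 0.329, i.e. 33%.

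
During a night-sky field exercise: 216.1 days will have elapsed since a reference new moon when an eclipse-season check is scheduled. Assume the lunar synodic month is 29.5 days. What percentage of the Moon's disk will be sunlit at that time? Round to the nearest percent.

216.1/29.5 = 7.325 lunations, so 7 complete cycles and 9.60 d into the next.
Phase angle: θ = 360°·(9.60 d)/(29.5 d) = 117.2°.
With cos θ = (-0.456), the lit fraction is (1 − (-0.456))/2 ≈ 0.728, so 73%.

73%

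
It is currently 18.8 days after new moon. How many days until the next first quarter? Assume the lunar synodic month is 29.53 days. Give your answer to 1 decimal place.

18.1 days

First quarter is 0.25 of the way through the cycle: age 0.25 × 29.53 = 7.383 d.
This lunation's first quarter (7.383 d) has passed, so add one period: 36.913 − 18.8 = 18.113 days.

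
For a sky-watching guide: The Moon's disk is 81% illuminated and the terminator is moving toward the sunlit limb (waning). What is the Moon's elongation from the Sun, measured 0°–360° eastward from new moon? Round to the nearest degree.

232°

From f = (1 − cos θ)/2: cos θ = 1 − 2×0.81 = -0.620; arccos → 128.3°.
Since the Moon is past full (waning), take the reflex angle: θ = 360° − 128.3° = 231.7°.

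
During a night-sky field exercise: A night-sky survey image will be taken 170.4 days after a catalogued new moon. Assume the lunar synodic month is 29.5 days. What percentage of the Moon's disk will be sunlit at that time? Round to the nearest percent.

42%

170.4 d spans 5 complete synodic months (5 × 29.5 = 147.50 d) plus 22.90 d.
Phase angle: θ = 360°·(22.90 d)/(29.5 d) = 279.5°.
With cos θ = 0.164, the lit fraction is (1 − 0.164)/2 ≈ 0.418, so 42%.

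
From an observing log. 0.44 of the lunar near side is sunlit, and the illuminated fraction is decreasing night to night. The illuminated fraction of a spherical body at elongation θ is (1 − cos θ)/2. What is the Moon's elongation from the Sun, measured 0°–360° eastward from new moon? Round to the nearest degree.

From f = (1 − cos θ)/2: cos θ = 1 − 2×0.44 = 0.120; arccos → 83.1°.
Since the Moon is past full (waning), take the reflex angle: θ = 360° − 83.1° = 276.9°.

277°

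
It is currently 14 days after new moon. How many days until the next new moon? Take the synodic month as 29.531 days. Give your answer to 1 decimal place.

15.5 days

The next new moon completes the synodic month: 29.531 − 14 = 15.531 days.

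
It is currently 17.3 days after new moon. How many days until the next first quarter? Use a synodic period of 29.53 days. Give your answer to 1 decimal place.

First quarter is 0.25 of the way through the cycle: age 0.25 × 29.53 = 7.383 d.
This lunation's first quarter (7.383 d) has passed, so add one period: 36.913 − 17.3 = 19.613 days.

19.6 days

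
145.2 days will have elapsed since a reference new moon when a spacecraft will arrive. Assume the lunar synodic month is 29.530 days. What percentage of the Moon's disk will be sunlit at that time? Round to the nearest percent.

7%

145.2/29.530 = 4.917 lunations, so 4 complete cycles and 27.08 d into the next.
Elongation θ = 360° × 27.08/29.530 ≈ 330.1°.
With cos θ = 0.867, the lit fraction is (1 − 0.867)/2 ≈ 0.066, so 7%.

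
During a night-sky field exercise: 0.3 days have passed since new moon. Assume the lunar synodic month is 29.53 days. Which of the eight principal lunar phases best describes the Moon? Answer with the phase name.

new moon

At 0.3/29.53 of the cycle, θ ≈ 4° — the new moon range.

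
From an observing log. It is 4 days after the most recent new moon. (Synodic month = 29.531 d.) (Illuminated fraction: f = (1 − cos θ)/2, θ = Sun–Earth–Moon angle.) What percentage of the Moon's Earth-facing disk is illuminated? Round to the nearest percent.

17%

Elongation θ = 360° × 4/29.531 ≈ 48.8°.
With cos θ = 0.659, the lit fraction is (1 − 0.659)/2 ≈ 0.170, so 17%.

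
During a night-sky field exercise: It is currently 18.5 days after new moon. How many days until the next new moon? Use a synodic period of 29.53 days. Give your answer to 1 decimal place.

The next new moon completes the synodic month: 29.53 − 18.5 = 11.030 days.

11.0 days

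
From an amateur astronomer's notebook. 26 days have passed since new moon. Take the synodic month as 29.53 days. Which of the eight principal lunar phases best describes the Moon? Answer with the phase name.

waning crescent

At 26/29.53 of the cycle, θ ≈ 317° — the waning crescent range.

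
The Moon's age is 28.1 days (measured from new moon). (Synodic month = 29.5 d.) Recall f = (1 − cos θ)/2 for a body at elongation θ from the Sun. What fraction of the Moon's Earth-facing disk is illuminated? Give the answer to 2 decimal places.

Phase angle: θ = 360°·(28.1 d)/(29.5 d) = 342.9°.
Illuminated fraction = (1 − cos 342.9°)/2 = (1 − 0.956)/2 ≈ 0.022.

0.02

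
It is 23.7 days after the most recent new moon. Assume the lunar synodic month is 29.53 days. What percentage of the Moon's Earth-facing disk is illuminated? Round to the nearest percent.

Elongation θ = 360° × 23.7/29.53 ≈ 288.9°.
With cos θ = 0.324, the lit fraction is (1 − 0.324)/2 ≈ 0.338, so 34%.

34%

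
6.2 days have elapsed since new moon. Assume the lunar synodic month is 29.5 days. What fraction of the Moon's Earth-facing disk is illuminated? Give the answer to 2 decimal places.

The Moon has covered 6.2/29.5 of its cycle, so θ ≈ 360° × 6.2/29.5 = 75.7°.
Illuminated fraction = (1 − cos 75.7°)/2 = (1 − 0.248)/2 ≈ 0.376.

0.38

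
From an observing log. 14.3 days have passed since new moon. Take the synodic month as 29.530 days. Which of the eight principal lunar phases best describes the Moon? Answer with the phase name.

θ ≈ 360° × 14.3/29.530 = 174°, which falls in the full moon sector.

full moon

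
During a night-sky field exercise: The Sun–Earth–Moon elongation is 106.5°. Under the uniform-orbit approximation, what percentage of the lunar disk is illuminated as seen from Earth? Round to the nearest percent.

64%

f = (1 − cos 106.5°)/2 = (1 − (-0.284))/2 ≈ 0.642, i.e. 64%.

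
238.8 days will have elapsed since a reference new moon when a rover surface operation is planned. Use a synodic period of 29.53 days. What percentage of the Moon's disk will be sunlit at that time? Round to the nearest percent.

7%

Reduce mod P: 238.8 − 8×29.53 = 2.56 d into the current lunation.
The Moon has covered 2.56/29.53 of its cycle, so θ ≈ 360° × 2.56/29.53 = 31.2°.
Illuminated fraction = (1 − cos 31.2°)/2 = (1 − 0.855)/2 ≈ 0.072, so 7%.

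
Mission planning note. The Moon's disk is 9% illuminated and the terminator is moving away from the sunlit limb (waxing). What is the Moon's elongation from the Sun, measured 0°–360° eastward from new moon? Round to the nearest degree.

35°

Invert f = (1 − cos θ)/2 to get cos θ = 1 − 2(0.09) = 0.820, hence θ₀ = arccos 0.820 = 34.9°.
Before full moon the principal value applies: θ = 34.9°.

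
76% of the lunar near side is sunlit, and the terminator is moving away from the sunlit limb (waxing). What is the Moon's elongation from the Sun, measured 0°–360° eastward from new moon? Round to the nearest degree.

From f = (1 − cos θ)/2: cos θ = 1 − 2×0.76 = -0.520; arccos → 121.3°.
Before full moon the principal value applies: θ = 121.3°.

121°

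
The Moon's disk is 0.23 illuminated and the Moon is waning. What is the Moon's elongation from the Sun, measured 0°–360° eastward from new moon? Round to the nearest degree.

cos θ = 1 − 2f = 0.540, giving a principal value of 57.3°.
Waning ⇒ past full, so θ = 360° − 57.3° = 302.7°.

303°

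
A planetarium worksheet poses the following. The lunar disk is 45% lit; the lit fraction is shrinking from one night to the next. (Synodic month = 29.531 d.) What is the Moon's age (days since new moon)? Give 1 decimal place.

cos θ = 1 − 2f = 0.100, giving a principal value of 84.3°.
A waning Moon lies in 180°–360°, so θ = 360° − 84.3° = 275.7°.
That fraction of the synodic month is 275.7/360 × 29.531 d ≈ 22.62 d.

22.6 days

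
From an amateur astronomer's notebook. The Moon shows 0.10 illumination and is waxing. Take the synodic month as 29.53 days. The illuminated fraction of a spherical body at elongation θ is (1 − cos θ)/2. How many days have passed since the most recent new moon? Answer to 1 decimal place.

3.0 days

Invert f = (1 − cos θ)/2 to get cos θ = 1 − 2(0.10) = 0.800, hence θ₀ = arccos 0.800 = 36.9°.
Before full moon the principal value applies: θ = 36.9°.
At 360°/29.53 d per day, 36.9° corresponds to 3.02 days.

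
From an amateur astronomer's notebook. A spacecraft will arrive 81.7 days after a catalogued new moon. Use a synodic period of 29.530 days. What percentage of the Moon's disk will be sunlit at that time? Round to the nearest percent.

45%

Reduce mod P: 81.7 − 2×29.530 = 22.64 d into the current lunation.
Phase angle: θ = 360°·(22.64 d)/(29.530 d) = 276.0°.
Illuminated fraction = (1 − cos 276.0°)/2 = (1 − 0.105)/2 ≈ 0.448, so 45%.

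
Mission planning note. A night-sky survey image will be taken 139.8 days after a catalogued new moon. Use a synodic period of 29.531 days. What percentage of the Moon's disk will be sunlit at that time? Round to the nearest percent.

Reduce mod P: 139.8 − 4×29.531 = 21.68 d into the current lunation.
The Moon has covered 21.68/29.531 of its cycle, so θ ≈ 360° × 21.68/29.531 = 264.2°.
cos 264.2° = (-0.100), so f = (1 − (-0.100))/2 = 0.550, so 55%.

55%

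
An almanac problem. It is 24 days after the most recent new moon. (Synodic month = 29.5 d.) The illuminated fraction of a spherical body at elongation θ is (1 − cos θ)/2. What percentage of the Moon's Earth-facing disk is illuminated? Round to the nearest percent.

31%

The Moon has covered 24/29.5 of its cycle, so θ ≈ 360° × 24/29.5 = 292.9°.
With cos θ = 0.389, the lit fraction is (1 − 0.389)/2 ≈ 0.306, so 31%.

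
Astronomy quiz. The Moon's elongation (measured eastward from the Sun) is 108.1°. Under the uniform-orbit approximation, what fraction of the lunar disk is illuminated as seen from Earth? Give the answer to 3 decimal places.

f = (1 − cos 108.1°)/2 = (1 − (-0.311))/2 ≈ 0.655.

0.655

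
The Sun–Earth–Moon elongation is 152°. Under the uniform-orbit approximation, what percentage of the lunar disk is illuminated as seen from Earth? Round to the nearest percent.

cos 152° = (-0.883), so f = (1 − (-0.883))/2 = 0.941, i.e. 94%.

94%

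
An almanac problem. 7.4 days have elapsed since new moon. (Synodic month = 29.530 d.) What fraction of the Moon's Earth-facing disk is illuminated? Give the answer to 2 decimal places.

0.50

Elongation θ = 360° × 7.4/29.530 ≈ 90.2°.
With cos θ = (-0.004), the lit fraction is (1 − (-0.004))/2 ≈ 0.502.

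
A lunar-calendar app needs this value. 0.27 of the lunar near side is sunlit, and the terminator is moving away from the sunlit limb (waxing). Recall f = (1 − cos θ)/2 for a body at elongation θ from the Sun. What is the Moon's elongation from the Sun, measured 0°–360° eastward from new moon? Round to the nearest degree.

63°

cos θ = 1 − 2f = 0.460, giving a principal value of 62.6°.
Waxing ⇒ before full, so θ = 62.6°.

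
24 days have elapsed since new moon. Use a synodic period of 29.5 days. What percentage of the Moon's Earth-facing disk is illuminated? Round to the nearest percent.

31%

The Moon has covered 24/29.5 of its cycle, so θ ≈ 360° × 24/29.5 = 292.9°.
With cos θ = 0.389, the lit fraction is (1 − 0.389)/2 ≈ 0.306, so 31%.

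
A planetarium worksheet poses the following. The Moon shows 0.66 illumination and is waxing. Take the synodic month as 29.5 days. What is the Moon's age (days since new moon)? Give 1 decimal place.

8.9 days

cos θ = 1 − 2f = -0.320, giving a principal value of 108.7°.
Before full moon the principal value applies: θ = 108.7°.
Age = 29.5 × 108.7°/360° ≈ 8.90 days.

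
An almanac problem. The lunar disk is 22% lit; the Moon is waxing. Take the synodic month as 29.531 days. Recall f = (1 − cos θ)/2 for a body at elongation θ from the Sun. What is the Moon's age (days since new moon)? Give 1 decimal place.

4.6 days

Invert f = (1 − cos θ)/2 to get cos θ = 1 − 2(0.22) = 0.560, hence θ₀ = arccos 0.560 = 55.9°.
Before full moon the principal value applies: θ = 55.9°.
Age = 29.531 × 55.9°/360° ≈ 4.59 days.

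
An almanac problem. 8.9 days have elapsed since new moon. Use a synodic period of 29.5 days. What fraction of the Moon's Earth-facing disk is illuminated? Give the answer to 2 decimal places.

The Moon has covered 8.9/29.5 of its cycle, so θ ≈ 360° × 8.9/29.5 = 108.6°.
Illuminated fraction = (1 − cos 108.6°)/2 = (1 − (-0.319))/2 ≈ 0.660.

0.66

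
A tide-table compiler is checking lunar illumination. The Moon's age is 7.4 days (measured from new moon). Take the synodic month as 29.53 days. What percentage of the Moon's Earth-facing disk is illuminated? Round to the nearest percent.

50%

Elongation θ = 360° × 7.4/29.53 ≈ 90.2°.
With cos θ = (-0.004), the lit fraction is (1 − (-0.004))/2 ≈ 0.502, so 50%.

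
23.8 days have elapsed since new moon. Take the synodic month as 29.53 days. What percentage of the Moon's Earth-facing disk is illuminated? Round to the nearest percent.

33%

Phase angle: θ = 360°·(23.8 d)/(29.53 d) = 290.1°.
Illuminated fraction = (1 − cos 290.1°)/2 = (1 − 0.344)/2 ≈ 0.328, so 33%.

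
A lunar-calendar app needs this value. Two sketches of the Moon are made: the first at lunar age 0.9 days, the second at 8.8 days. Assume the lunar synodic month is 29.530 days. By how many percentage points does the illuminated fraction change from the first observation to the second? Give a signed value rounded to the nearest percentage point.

+64 percentage points

θ₁ = 360° × 0.9/29.530 = 11.0°, f₁ = (1 − cos θ₁)/2 = 0.009.
θ₂ = 360° × 8.8/29.530 = 107.3°, f₂ = (1 − cos θ₂)/2 = 0.649.
Change = f₂ − f₁ = +0.639 → +64 percentage points.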